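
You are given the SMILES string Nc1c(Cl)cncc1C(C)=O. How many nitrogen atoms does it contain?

Scan the SMILES for N atoms (remember two-letter symbols like Cl and Br are single atoms).
Nitrogen count: 2.

2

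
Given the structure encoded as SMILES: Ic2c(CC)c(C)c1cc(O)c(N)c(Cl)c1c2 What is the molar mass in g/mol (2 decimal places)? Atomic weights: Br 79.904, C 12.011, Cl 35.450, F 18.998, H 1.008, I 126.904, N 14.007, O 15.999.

361.61 g/mol

First, the molecular formula is C13H13ClINO (counting implicit H from valence).
  C: 13 × 12.011 = 156.143
  Cl: 1 × 35.450 = 35.450
  H: 13 × 1.008 = 13.104
  I: 1 × 126.904 = 126.904
  N: 1 × 14.007 = 14.007
  O: 1 × 15.999 = 15.999
Sum: 13×12.011 + 1×35.450 + 13×1.008 + 1×126.904 + 1×14.007 + 1×15.999 = 361.607 → 361.61 g/mol.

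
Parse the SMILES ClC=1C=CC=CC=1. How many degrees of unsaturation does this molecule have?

Degree of unsaturation = (number of rings) + (number of π bonds).
Ring closures in the SMILES: 1.
π bonds: 3 double bonds (each 1 DoU) → 3 DoU from unsaturation.
Total DoU = 1 + 3 = 4.

4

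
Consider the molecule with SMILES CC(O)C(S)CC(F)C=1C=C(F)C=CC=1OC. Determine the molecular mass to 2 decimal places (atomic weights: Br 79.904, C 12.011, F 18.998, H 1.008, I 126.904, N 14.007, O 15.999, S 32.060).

First, the molecular formula is C12H16F2O2S (counting implicit H from valence).
  C: 12 × 12.011 = 144.132
  F: 2 × 18.998 = 37.996
  H: 16 × 1.008 = 16.128
  O: 2 × 15.999 = 31.998
  S: 1 × 32.060 = 32.060
Sum: 12×12.011 + 2×18.998 + 16×1.008 + 2×15.999 + 1×32.060 = 262.314 → 262.31 g/mol.

262.31 g/mol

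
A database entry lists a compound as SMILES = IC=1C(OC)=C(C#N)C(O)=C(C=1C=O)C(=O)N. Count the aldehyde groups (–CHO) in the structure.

The aldehyde motif appears at heavy-atom position 13 in the SMILES.
Other groups present: 1 amide, 1 ether, 1 hydroxyl, 1 nitrile.
Aldehyde count: 1.

1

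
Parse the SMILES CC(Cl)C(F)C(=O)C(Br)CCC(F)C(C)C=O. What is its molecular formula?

Walk through each heavy atom and fill implicit hydrogens from standard valence (C 4, N 3, O 2, S 2, halogen 1):
  atom 1: C, bond orders sum to 1 (valence 4) → 3 H
  atom 2: C, bond orders sum to 3 (valence 4) → 1 H
  atom 3: Cl (halogen, monovalent) → 0 H
  atom 4: C, bond orders sum to 3 (valence 4) → 1 H
  atom 5: F (halogen, monovalent) → 0 H
  atom 6: C, bond orders sum to 4 (valence 4) → 0 H
  atom 7: O, bond orders sum to 2 (valence 2) → 0 H
  atom 8: C, bond orders sum to 3 (valence 4) → 1 H
  atom 9: Br (halogen, monovalent) → 0 H
  atom 10: C, bond orders sum to 2 (valence 4) → 2 H
  atom 11: C, bond orders sum to 2 (valence 4) → 2 H
  atom 12: C, bond orders sum to 3 (valence 4) → 1 H
  atom 13: F (halogen, monovalent) → 0 H
  atom 14: C, bond orders sum to 3 (valence 4) → 1 H
  atom 15: C, bond orders sum to 1 (valence 4) → 3 H
  atom 16: C, bond orders sum to 3 (valence 4) → 1 H
  atom 17: O, bond orders sum to 2 (valence 2) → 0 H
Totals → C:11, H:16, Br:1, Cl:1, F:2, O:2.

C11H16BrClF2O2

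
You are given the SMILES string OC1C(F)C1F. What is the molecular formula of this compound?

Walk through each heavy atom and fill implicit hydrogens from standard valence (C 4, N 3, O 2, S 2, halogen 1):
  atom 1: O, bond orders sum to 1 (valence 2) → 1 H
  atom 2: C, bond orders sum to 3 (valence 4) → 1 H
  atom 3: C, bond orders sum to 3 (valence 4) → 1 H
  atom 4: F (halogen, monovalent) → 0 H
  atom 5: C, bond orders sum to 3 (valence 4) → 1 H
  atom 6: F (halogen, monovalent) → 0 H
Totals → C:3, H:4, F:2, O:1.

C3H4F2O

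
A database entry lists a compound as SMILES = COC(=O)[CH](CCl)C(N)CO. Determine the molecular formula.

Walk through each heavy atom and fill implicit hydrogens from standard valence (C 4, N 3, O 2, S 2, halogen 1):
  atom 1: C, bond orders sum to 1 (valence 4) → 3 H
  atom 2: O, bond orders sum to 2 (valence 2) → 0 H
  atom 3: C, bond orders sum to 4 (valence 4) → 0 H
  atom 4: O, bond orders sum to 2 (valence 2) → 0 H
  atom 5: C with explicit H count 1
  atom 6: C, bond orders sum to 2 (valence 4) → 2 H
  atom 7: Cl (halogen, monovalent) → 0 H
  atom 8: C, bond orders sum to 3 (valence 4) → 1 H
  atom 9: N, bond orders sum to 1 (valence 3) → 2 H
  atom 10: C, bond orders sum to 2 (valence 4) → 2 H
  atom 11: O, bond orders sum to 1 (valence 2) → 1 H
Totals → C:6, H:12, Cl:1, N:1, O:3.

C6H12ClNO3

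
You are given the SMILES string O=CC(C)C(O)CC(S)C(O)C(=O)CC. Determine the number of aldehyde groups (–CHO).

The aldehyde motif appears at heavy-atom position 2 in the SMILES.
Other groups present: 2 hydroxyl, 1 ketone, 1 thiol.
Aldehyde count: 1.

1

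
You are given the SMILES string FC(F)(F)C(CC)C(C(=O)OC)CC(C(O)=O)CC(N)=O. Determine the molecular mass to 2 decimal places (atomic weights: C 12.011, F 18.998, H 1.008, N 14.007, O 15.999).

First, the molecular formula is C12H18F3NO5 (counting implicit H from valence).
  C: 12 × 12.011 = 144.132
  F: 3 × 18.998 = 56.994
  H: 18 × 1.008 = 18.144
  N: 1 × 14.007 = 14.007
  O: 5 × 15.999 = 79.995
Sum: 12×12.011 + 3×18.998 + 18×1.008 + 1×14.007 + 5×15.999 = 313.272 → 313.27 g/mol.

313.27 g/mol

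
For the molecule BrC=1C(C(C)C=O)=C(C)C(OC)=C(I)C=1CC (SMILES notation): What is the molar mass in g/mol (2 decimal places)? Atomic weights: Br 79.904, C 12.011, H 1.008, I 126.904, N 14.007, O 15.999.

First, the molecular formula is C13H16BrIO2 (counting implicit H from valence).
  Br: 1 × 79.904 = 79.904
  C: 13 × 12.011 = 156.143
  H: 16 × 1.008 = 16.128
  I: 1 × 126.904 = 126.904
  O: 2 × 15.999 = 31.998
Sum: 1×79.904 + 13×12.011 + 16×1.008 + 1×126.904 + 2×15.999 = 411.077 → 411.08 g/mol.

411.08 g/mol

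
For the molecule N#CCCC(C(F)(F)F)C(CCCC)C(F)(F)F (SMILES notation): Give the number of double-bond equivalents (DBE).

Degree of unsaturation = (number of rings) + (number of π bonds).
Ring closures in the SMILES: 0.
π bonds: 1 triple bond (each 2 DoU) → 2 DoU from unsaturation.
Total DoU = 0 + 2 = 2.

2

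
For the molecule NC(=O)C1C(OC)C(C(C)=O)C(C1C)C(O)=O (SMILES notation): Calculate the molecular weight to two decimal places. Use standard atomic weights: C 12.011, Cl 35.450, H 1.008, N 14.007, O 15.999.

243.26 g/mol

First, the molecular formula is C11H17NO5 (counting implicit H from valence).
  C: 11 × 12.011 = 132.121
  H: 17 × 1.008 = 17.136
  N: 1 × 14.007 = 14.007
  O: 5 × 15.999 = 79.995
Sum: 11×12.011 + 17×1.008 + 1×14.007 + 5×15.999 = 243.259 → 243.26 g/mol.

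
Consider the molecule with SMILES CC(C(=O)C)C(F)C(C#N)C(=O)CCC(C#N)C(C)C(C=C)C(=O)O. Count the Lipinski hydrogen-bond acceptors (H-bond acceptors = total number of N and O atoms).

6

N atoms: 2; O atoms: 4.
Lipinski HBA = 2 + 4 = 6.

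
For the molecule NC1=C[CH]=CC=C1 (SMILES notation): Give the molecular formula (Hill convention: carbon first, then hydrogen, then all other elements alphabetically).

C6H7N

Walk through each heavy atom and fill implicit hydrogens from standard valence (C 4, N 3, O 2, S 2, halogen 1):
  atom 1: N, bond orders sum to 1 (valence 3) → 2 H
  atom 2: C, bond orders sum to 4 (valence 4) → 0 H
  atom 3: C, bond orders sum to 3 (valence 4) → 1 H
  atom 4: C with explicit H count 1
  atom 5: C, bond orders sum to 3 (valence 4) → 1 H
  atom 6: C, bond orders sum to 3 (valence 4) → 1 H
  atom 7: C, bond orders sum to 3 (valence 4) → 1 H
Totals → C:6, H:7, N:1.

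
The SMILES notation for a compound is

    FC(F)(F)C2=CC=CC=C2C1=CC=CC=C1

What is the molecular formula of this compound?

Walk through each heavy atom and fill implicit hydrogens from standard valence (C 4, N 3, O 2, S 2, halogen 1):
  atom 1: F (halogen, monovalent) → 0 H
  atom 2: C, bond orders sum to 4 (valence 4) → 0 H
  atom 3: F (halogen, monovalent) → 0 H
  atom 4: F (halogen, monovalent) → 0 H
  atom 5: C, bond orders sum to 4 (valence 4) → 0 H
  atom 6: C, bond orders sum to 3 (valence 4) → 1 H
  atom 7: C, bond orders sum to 3 (valence 4) → 1 H
  atom 8: C, bond orders sum to 3 (valence 4) → 1 H
  atom 9: C, bond orders sum to 3 (valence 4) → 1 H
  atom 10: C, bond orders sum to 4 (valence 4) → 0 H
  atom 11: C, bond orders sum to 4 (valence 4) → 0 H
  atom 12: C, bond orders sum to 3 (valence 4) → 1 H
  atom 13: C, bond orders sum to 3 (valence 4) → 1 H
  atom 14: C, bond orders sum to 3 (valence 4) → 1 H
  atom 15: C, bond orders sum to 3 (valence 4) → 1 H
  atom 16: C, bond orders sum to 3 (valence 4) → 1 H
Totals → C:13, H:9, F:3.

C13H9F3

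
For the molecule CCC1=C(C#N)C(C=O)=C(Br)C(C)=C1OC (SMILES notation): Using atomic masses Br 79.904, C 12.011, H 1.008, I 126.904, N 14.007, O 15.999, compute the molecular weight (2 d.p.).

First, the molecular formula is C12H12BrNO2 (counting implicit H from valence).
  Br: 1 × 79.904 = 79.904
  C: 12 × 12.011 = 144.132
  H: 12 × 1.008 = 12.096
  N: 1 × 14.007 = 14.007
  O: 2 × 15.999 = 31.998
Sum: 1×79.904 + 12×12.011 + 12×1.008 + 1×14.007 + 2×15.999 = 282.137 → 282.14 g/mol.

282.14 g/mol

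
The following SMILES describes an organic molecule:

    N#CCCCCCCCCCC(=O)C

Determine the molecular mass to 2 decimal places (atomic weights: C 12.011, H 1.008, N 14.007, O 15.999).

First, the molecular formula is C12H21NO (counting implicit H from valence).
  C: 12 × 12.011 = 144.132
  H: 21 × 1.008 = 21.168
  N: 1 × 14.007 = 14.007
  O: 1 × 15.999 = 15.999
Sum: 12×12.011 + 21×1.008 + 1×14.007 + 1×15.999 = 195.306 → 195.31 g/mol.

195.31 g/mol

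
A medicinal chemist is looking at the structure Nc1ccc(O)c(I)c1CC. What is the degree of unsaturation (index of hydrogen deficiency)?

Molecular formula: C8H10INO.
DoU = (2C + 2 + N − H − X) / 2, where X is the halogen count and O/S are ignored.
    = (2·8 + 2 + 1 − 10 − 1) / 2 = 8 / 2 = 4.

4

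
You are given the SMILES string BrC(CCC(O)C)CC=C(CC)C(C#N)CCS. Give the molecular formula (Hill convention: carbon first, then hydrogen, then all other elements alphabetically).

Walk through each heavy atom and fill implicit hydrogens from standard valence (C 4, N 3, O 2, S 2, halogen 1):
  atom 1: Br (halogen, monovalent) → 0 H
  atom 2: C, bond orders sum to 3 (valence 4) → 1 H
  atom 3: C, bond orders sum to 2 (valence 4) → 2 H
  atom 4: C, bond orders sum to 2 (valence 4) → 2 H
  atom 5: C, bond orders sum to 3 (valence 4) → 1 H
  atom 6: O, bond orders sum to 1 (valence 2) → 1 H
  atom 7: C, bond orders sum to 1 (valence 4) → 3 H
  atom 8: C, bond orders sum to 2 (valence 4) → 2 H
  atom 9: C, bond orders sum to 3 (valence 4) → 1 H
  atom 10: C, bond orders sum to 4 (valence 4) → 0 H
  atom 11: C, bond orders sum to 2 (valence 4) → 2 H
  atom 12: C, bond orders sum to 1 (valence 4) → 3 H
  atom 13: C, bond orders sum to 3 (valence 4) → 1 H
  atom 14: C, bond orders sum to 4 (valence 4) → 0 H
  atom 15: N, bond orders sum to 3 (valence 3) → 0 H
  atom 16: C, bond orders sum to 2 (valence 4) → 2 H
  atom 17: C, bond orders sum to 2 (valence 4) → 2 H
  atom 18: S, bond orders sum to 1 (valence 2) → 1 H
Totals → C:14, H:24, Br:1, N:1, O:1, S:1.

C14H24BrNOS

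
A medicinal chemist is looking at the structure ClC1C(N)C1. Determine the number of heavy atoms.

Every atom symbol written in the SMILES (organic subset) is one heavy atom; implicit H are not written.
Heavy atoms by element → C:3, Cl:1, N:1.
Total: 5.

5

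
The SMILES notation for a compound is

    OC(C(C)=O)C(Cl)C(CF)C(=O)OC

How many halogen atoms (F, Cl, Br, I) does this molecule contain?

Halogen atoms appear at heavy-atom positions 7, 10 (1×Cl, 1×F).
Other groups present: 1 ester, 1 hydroxyl, 1 ketone.
Halogen count: 2.

2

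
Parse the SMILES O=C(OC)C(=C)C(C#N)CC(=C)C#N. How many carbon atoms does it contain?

10

Count every carbon token in the SMILES (each C, including those in ring-closure positions and inside branches).
Carbon count: 10.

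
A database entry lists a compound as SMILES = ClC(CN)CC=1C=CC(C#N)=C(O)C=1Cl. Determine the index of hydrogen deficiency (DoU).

6

Degree of unsaturation = (number of rings) + (number of π bonds).
Ring closures in the SMILES: 1.
π bonds: 3 double bonds (each 1 DoU), 1 triple bond (each 2 DoU) → 5 DoU from unsaturation.
Total DoU = 1 + 5 = 6.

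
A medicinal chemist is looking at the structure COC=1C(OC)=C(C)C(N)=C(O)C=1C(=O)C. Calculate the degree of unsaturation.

5

Molecular formula: C11H15NO4.
DoU = (2C + 2 + N − H − X) / 2, where X is the halogen count and O/S are ignored.
    = (2·11 + 2 + 1 − 15 − 0) / 2 = 10 / 2 = 5.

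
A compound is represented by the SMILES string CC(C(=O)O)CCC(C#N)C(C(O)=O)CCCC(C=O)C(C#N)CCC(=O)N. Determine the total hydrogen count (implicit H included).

Walk through each heavy atom and fill implicit hydrogens from standard valence (C 4, N 3, O 2, S 2, halogen 1):
  atom 1: C, bond orders sum to 1 (valence 4) → 3 H
  atom 2: C, bond orders sum to 3 (valence 4) → 1 H
  atom 3: C, bond orders sum to 4 (valence 4) → 0 H
  atom 4: O, bond orders sum to 2 (valence 2) → 0 H
  atom 5: O, bond orders sum to 1 (valence 2) → 1 H
  atom 6: C, bond orders sum to 2 (valence 4) → 2 H
  atom 7: C, bond orders sum to 2 (valence 4) → 2 H
  atom 8: C, bond orders sum to 3 (valence 4) → 1 H
  atom 9: C, bond orders sum to 4 (valence 4) → 0 H
  atom 10: N, bond orders sum to 3 (valence 3) → 0 H
  atom 11: C, bond orders sum to 3 (valence 4) → 1 H
  atom 12: C, bond orders sum to 4 (valence 4) → 0 H
  atom 13: O, bond orders sum to 1 (valence 2) → 1 H
  atom 14: O, bond orders sum to 2 (valence 2) → 0 H
  atom 15: C, bond orders sum to 2 (valence 4) → 2 H
  atom 16: C, bond orders sum to 2 (valence 4) → 2 H
  atom 17: C, bond orders sum to 2 (valence 4) → 2 H
  atom 18: C, bond orders sum to 3 (valence 4) → 1 H
  atom 19: C, bond orders sum to 3 (valence 4) → 1 H
  atom 20: O, bond orders sum to 2 (valence 2) → 0 H
  atom 21: C, bond orders sum to 3 (valence 4) → 1 H
  atom 22: C, bond orders sum to 4 (valence 4) → 0 H
  atom 23: N, bond orders sum to 3 (valence 3) → 0 H
  atom 24: C, bond orders sum to 2 (valence 4) → 2 H
  atom 25: C, bond orders sum to 2 (valence 4) → 2 H
  atom 26: C, bond orders sum to 4 (valence 4) → 0 H
  atom 27: O, bond orders sum to 2 (valence 2) → 0 H
  atom 28: N, bond orders sum to 1 (valence 3) → 2 H
Total hydrogens: 27.

27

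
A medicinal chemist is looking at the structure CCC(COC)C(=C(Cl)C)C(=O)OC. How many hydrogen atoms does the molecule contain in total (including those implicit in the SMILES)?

17

Walk through each heavy atom and fill implicit hydrogens from standard valence (C 4, N 3, O 2, S 2, halogen 1):
  atom 1: C, bond orders sum to 1 (valence 4) → 3 H
  atom 2: C, bond orders sum to 2 (valence 4) → 2 H
  atom 3: C, bond orders sum to 3 (valence 4) → 1 H
  atom 4: C, bond orders sum to 2 (valence 4) → 2 H
  atom 5: O, bond orders sum to 2 (valence 2) → 0 H
  atom 6: C, bond orders sum to 1 (valence 4) → 3 H
  atom 7: C, bond orders sum to 4 (valence 4) → 0 H
  atom 8: C, bond orders sum to 4 (valence 4) → 0 H
  atom 9: Cl (halogen, monovalent) → 0 H
  atom 10: C, bond orders sum to 1 (valence 4) → 3 H
  atom 11: C, bond orders sum to 4 (valence 4) → 0 H
  atom 12: O, bond orders sum to 2 (valence 2) → 0 H
  atom 13: O, bond orders sum to 2 (valence 2) → 0 H
  atom 14: C, bond orders sum to 1 (valence 4) → 3 H
Total hydrogens: 17.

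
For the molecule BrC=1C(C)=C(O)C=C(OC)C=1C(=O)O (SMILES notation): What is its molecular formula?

C9H9BrO4

Walk through each heavy atom and fill implicit hydrogens from standard valence (C 4, N 3, O 2, S 2, halogen 1):
  atom 1: Br (halogen, monovalent) → 0 H
  atom 2: C, bond orders sum to 4 (valence 4) → 0 H
  atom 3: C, bond orders sum to 4 (valence 4) → 0 H
  atom 4: C, bond orders sum to 1 (valence 4) → 3 H
  atom 5: C, bond orders sum to 4 (valence 4) → 0 H
  atom 6: O, bond orders sum to 1 (valence 2) → 1 H
  atom 7: C, bond orders sum to 3 (valence 4) → 1 H
  atom 8: C, bond orders sum to 4 (valence 4) → 0 H
  atom 9: O, bond orders sum to 2 (valence 2) → 0 H
  atom 10: C, bond orders sum to 1 (valence 4) → 3 H
  atom 11: C, bond orders sum to 4 (valence 4) → 0 H
  atom 12: C, bond orders sum to 4 (valence 4) → 0 H
  atom 13: O, bond orders sum to 2 (valence 2) → 0 H
  atom 14: O, bond orders sum to 1 (valence 2) → 1 H
Totals → C:9, H:9, Br:1, O:4.
In Hill order: C9H9BrO4.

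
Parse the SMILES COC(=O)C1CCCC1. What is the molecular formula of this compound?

Walk through each heavy atom and fill implicit hydrogens from standard valence (C 4, N 3, O 2, S 2, halogen 1):
  atom 1: C, bond orders sum to 1 (valence 4) → 3 H
  atom 2: O, bond orders sum to 2 (valence 2) → 0 H
  atom 3: C, bond orders sum to 4 (valence 4) → 0 H
  atom 4: O, bond orders sum to 2 (valence 2) → 0 H
  atom 5: C, bond orders sum to 3 (valence 4) → 1 H
  atom 6: C, bond orders sum to 2 (valence 4) → 2 H
  atom 7: C, bond orders sum to 2 (valence 4) → 2 H
  atom 8: C, bond orders sum to 2 (valence 4) → 2 H
  atom 9: C, bond orders sum to 2 (valence 4) → 2 H
Totals → C:7, H:12, O:2.
In Hill order: C7H12O2.

C7H12O2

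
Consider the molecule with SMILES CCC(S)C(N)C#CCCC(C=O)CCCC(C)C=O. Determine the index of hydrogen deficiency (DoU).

4

Molecular formula: C16H27NO2S.
DoU = (2C + 2 + N − H − X) / 2, where X is the halogen count and O/S are ignored.
    = (2·16 + 2 + 1 − 27 − 0) / 2 = 8 / 2 = 4.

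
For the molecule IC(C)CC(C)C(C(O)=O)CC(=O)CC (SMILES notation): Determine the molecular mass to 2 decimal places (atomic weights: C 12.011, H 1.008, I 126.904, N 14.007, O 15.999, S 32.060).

First, the molecular formula is C11H19IO3 (counting implicit H from valence).
  C: 11 × 12.011 = 132.121
  H: 19 × 1.008 = 19.152
  I: 1 × 126.904 = 126.904
  O: 3 × 15.999 = 47.997
Sum: 11×12.011 + 19×1.008 + 1×126.904 + 3×15.999 = 326.174 → 326.17 g/mol.

326.17 g/mol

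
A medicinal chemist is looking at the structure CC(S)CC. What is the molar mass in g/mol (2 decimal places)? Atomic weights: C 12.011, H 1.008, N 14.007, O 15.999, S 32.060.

90.18 g/mol

First, the molecular formula is C4H10S (counting implicit H from valence).
  C: 4 × 12.011 = 48.044
  H: 10 × 1.008 = 10.080
  S: 1 × 32.060 = 32.060
Sum: 4×12.011 + 10×1.008 + 1×32.060 = 90.184 → 90.18 g/mol.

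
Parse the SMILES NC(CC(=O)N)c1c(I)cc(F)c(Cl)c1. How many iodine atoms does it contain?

Scan the SMILES for I atoms (remember two-letter symbols like Cl and Br are single atoms).
Iodine count: 1.

1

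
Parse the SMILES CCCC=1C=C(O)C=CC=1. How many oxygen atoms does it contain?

Scan the SMILES for O atoms (remember two-letter symbols like Cl and Br are single atoms).
Oxygen count: 1.

1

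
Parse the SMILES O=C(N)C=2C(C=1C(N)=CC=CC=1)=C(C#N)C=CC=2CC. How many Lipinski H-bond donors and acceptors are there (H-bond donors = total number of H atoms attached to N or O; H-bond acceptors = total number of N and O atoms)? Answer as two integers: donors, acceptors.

4, 4

Donors: find every N or O and count the H atoms it carries.
  atom 1 (O): bond orders sum to 2 → 0 H
  atom 3 (N): bond orders sum to 1 → 2 H
  atom 8 (N): bond orders sum to 1 → 2 H
  atom 15 (N): bond orders sum to 3 → 0 H
Lipinski HBD = 4.
Acceptors: N atoms = 3, O atoms = 1 → HBA = 4.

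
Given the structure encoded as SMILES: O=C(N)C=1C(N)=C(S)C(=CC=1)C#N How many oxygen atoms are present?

Scan the SMILES for O atoms (remember two-letter symbols like Cl and Br are single atoms).
Oxygen count: 1.

1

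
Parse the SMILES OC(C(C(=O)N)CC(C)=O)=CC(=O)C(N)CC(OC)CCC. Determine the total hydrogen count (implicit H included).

Walk through each heavy atom and fill implicit hydrogens from standard valence (C 4, N 3, O 2, S 2, halogen 1):
  atom 1: O, bond orders sum to 1 (valence 2) → 1 H
  atom 2: C, bond orders sum to 4 (valence 4) → 0 H
  atom 3: C, bond orders sum to 3 (valence 4) → 1 H
  atom 4: C, bond orders sum to 4 (valence 4) → 0 H
  atom 5: O, bond orders sum to 2 (valence 2) → 0 H
  atom 6: N, bond orders sum to 1 (valence 3) → 2 H
  atom 7: C, bond orders sum to 2 (valence 4) → 2 H
  atom 8: C, bond orders sum to 4 (valence 4) → 0 H
  atom 9: C, bond orders sum to 1 (valence 4) → 3 H
  atom 10: O, bond orders sum to 2 (valence 2) → 0 H
  atom 11: C, bond orders sum to 3 (valence 4) → 1 H
  atom 12: C, bond orders sum to 4 (valence 4) → 0 H
  atom 13: O, bond orders sum to 2 (valence 2) → 0 H
  atom 14: C, bond orders sum to 3 (valence 4) → 1 H
  atom 15: N, bond orders sum to 1 (valence 3) → 2 H
  atom 16: C, bond orders sum to 2 (valence 4) → 2 H
  atom 17: C, bond orders sum to 3 (valence 4) → 1 H
  atom 18: O, bond orders sum to 2 (valence 2) → 0 H
  atom 19: C, bond orders sum to 1 (valence 4) → 3 H
  atom 20: C, bond orders sum to 2 (valence 4) → 2 H
  atom 21: C, bond orders sum to 2 (valence 4) → 2 H
  atom 22: C, bond orders sum to 1 (valence 4) → 3 H
Total hydrogens: 26.

26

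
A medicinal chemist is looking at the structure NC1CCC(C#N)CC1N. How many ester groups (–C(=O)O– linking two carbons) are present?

Scan the SMILES for the ester motif — none present.
Groups that are present: 1 nitrile, 2 primary amine.

0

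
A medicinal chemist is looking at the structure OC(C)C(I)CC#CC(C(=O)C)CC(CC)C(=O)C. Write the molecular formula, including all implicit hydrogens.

C15H23IO3

Walk through each heavy atom and fill implicit hydrogens from standard valence (C 4, N 3, O 2, S 2, halogen 1):
  atom 1: O, bond orders sum to 1 (valence 2) → 1 H
  atom 2: C, bond orders sum to 3 (valence 4) → 1 H
  atom 3: C, bond orders sum to 1 (valence 4) → 3 H
  atom 4: C, bond orders sum to 3 (valence 4) → 1 H
  atom 5: I (halogen, monovalent) → 0 H
  atom 6: C, bond orders sum to 2 (valence 4) → 2 H
  atom 7: C, bond orders sum to 4 (valence 4) → 0 H
  atom 8: C, bond orders sum to 4 (valence 4) → 0 H
  atom 9: C, bond orders sum to 3 (valence 4) → 1 H
  atom 10: C, bond orders sum to 4 (valence 4) → 0 H
  atom 11: O, bond orders sum to 2 (valence 2) → 0 H
  atom 12: C, bond orders sum to 1 (valence 4) → 3 H
  atom 13: C, bond orders sum to 2 (valence 4) → 2 H
  atom 14: C, bond orders sum to 3 (valence 4) → 1 H
  atom 15: C, bond orders sum to 2 (valence 4) → 2 H
  atom 16: C, bond orders sum to 1 (valence 4) → 3 H
  atom 17: C, bond orders sum to 4 (valence 4) → 0 H
  atom 18: O, bond orders sum to 2 (valence 2) → 0 H
  atom 19: C, bond orders sum to 1 (valence 4) → 3 H
Totals → C:15, H:23, I:1, O:3.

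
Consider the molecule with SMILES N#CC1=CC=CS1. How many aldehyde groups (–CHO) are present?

Scan the SMILES for the aldehyde motif — none present.
Groups that are present: 1 nitrile.

0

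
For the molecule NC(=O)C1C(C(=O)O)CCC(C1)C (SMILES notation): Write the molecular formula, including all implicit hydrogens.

C9H15NO3

Walk through each heavy atom and fill implicit hydrogens from standard valence (C 4, N 3, O 2, S 2, halogen 1):
  atom 1: N, bond orders sum to 1 (valence 3) → 2 H
  atom 2: C, bond orders sum to 4 (valence 4) → 0 H
  atom 3: O, bond orders sum to 2 (valence 2) → 0 H
  atom 4: C, bond orders sum to 3 (valence 4) → 1 H
  atom 5: C, bond orders sum to 3 (valence 4) → 1 H
  atom 6: C, bond orders sum to 4 (valence 4) → 0 H
  atom 7: O, bond orders sum to 2 (valence 2) → 0 H
  atom 8: O, bond orders sum to 1 (valence 2) → 1 H
  atom 9: C, bond orders sum to 2 (valence 4) → 2 H
  atom 10: C, bond orders sum to 2 (valence 4) → 2 H
  atom 11: C, bond orders sum to 3 (valence 4) → 1 H
  atom 12: C, bond orders sum to 2 (valence 4) → 2 H
  atom 13: C, bond orders sum to 1 (valence 4) → 3 H
Totals → C:9, H:15, N:1, O:3.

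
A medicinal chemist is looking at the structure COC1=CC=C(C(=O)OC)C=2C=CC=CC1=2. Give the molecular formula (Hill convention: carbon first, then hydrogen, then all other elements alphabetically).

Walk through each heavy atom and fill implicit hydrogens from standard valence (C 4, N 3, O 2, S 2, halogen 1):
  atom 1: C, bond orders sum to 1 (valence 4) → 3 H
  atom 2: O, bond orders sum to 2 (valence 2) → 0 H
  atom 3: C, bond orders sum to 4 (valence 4) → 0 H
  atom 4: C, bond orders sum to 3 (valence 4) → 1 H
  atom 5: C, bond orders sum to 3 (valence 4) → 1 H
  atom 6: C, bond orders sum to 4 (valence 4) → 0 H
  atom 7: C, bond orders sum to 4 (valence 4) → 0 H
  atom 8: O, bond orders sum to 2 (valence 2) → 0 H
  atom 9: O, bond orders sum to 2 (valence 2) → 0 H
  atom 10: C, bond orders sum to 1 (valence 4) → 3 H
  atom 11: C, bond orders sum to 4 (valence 4) → 0 H
  atom 12: C, bond orders sum to 3 (valence 4) → 1 H
  atom 13: C, bond orders sum to 3 (valence 4) → 1 H
  atom 14: C, bond orders sum to 3 (valence 4) → 1 H
  atom 15: C, bond orders sum to 3 (valence 4) → 1 H
  atom 16: C, bond orders sum to 4 (valence 4) → 0 H
Totals → C:13, H:12, O:3.
In Hill order: C13H12O3.

C13H12O3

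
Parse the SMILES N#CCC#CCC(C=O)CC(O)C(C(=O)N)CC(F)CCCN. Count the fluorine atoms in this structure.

1

Scan the SMILES for F atoms (remember two-letter symbols like Cl and Br are single atoms).
Fluorine count: 1.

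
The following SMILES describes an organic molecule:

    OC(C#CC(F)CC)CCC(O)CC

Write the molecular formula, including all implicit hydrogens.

C11H19FO2

Walk through each heavy atom and fill implicit hydrogens from standard valence (C 4, N 3, O 2, S 2, halogen 1):
  atom 1: O, bond orders sum to 1 (valence 2) → 1 H
  atom 2: C, bond orders sum to 3 (valence 4) → 1 H
  atom 3: C, bond orders sum to 4 (valence 4) → 0 H
  atom 4: C, bond orders sum to 4 (valence 4) → 0 H
  atom 5: C, bond orders sum to 3 (valence 4) → 1 H
  atom 6: F (halogen, monovalent) → 0 H
  atom 7: C, bond orders sum to 2 (valence 4) → 2 H
  atom 8: C, bond orders sum to 1 (valence 4) → 3 H
  atom 9: C, bond orders sum to 2 (valence 4) → 2 H
  atom 10: C, bond orders sum to 2 (valence 4) → 2 H
  atom 11: C, bond orders sum to 3 (valence 4) → 1 H
  atom 12: O, bond orders sum to 1 (valence 2) → 1 H
  atom 13: C, bond orders sum to 2 (valence 4) → 2 H
  atom 14: C, bond orders sum to 1 (valence 4) → 3 H
Totals → C:11, H:19, F:1, O:2.
In Hill order: C11H19FO2.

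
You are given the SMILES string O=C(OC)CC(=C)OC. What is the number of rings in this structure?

0

In SMILES, each pair of matching ring-closure digits denotes one ring-closing bond; the number of such bonds equals the number of independent rings.
Ring-closure bonds here: 0.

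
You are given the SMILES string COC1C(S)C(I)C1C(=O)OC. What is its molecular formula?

C7H11IO3S

Walk through each heavy atom and fill implicit hydrogens from standard valence (C 4, N 3, O 2, S 2, halogen 1):
  atom 1: C, bond orders sum to 1 (valence 4) → 3 H
  atom 2: O, bond orders sum to 2 (valence 2) → 0 H
  atom 3: C, bond orders sum to 3 (valence 4) → 1 H
  atom 4: C, bond orders sum to 3 (valence 4) → 1 H
  atom 5: S, bond orders sum to 1 (valence 2) → 1 H
  atom 6: C, bond orders sum to 3 (valence 4) → 1 H
  atom 7: I (halogen, monovalent) → 0 H
  atom 8: C, bond orders sum to 3 (valence 4) → 1 H
  atom 9: C, bond orders sum to 4 (valence 4) → 0 H
  atom 10: O, bond orders sum to 2 (valence 2) → 0 H
  atom 11: O, bond orders sum to 2 (valence 2) → 0 H
  atom 12: C, bond orders sum to 1 (valence 4) → 3 H
Totals → C:7, H:11, I:1, O:3, S:1.
In Hill order: C7H11IO3S.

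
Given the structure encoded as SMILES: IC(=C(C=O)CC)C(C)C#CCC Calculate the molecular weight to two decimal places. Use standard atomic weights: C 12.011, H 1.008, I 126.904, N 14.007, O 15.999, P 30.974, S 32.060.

First, the molecular formula is C11H15IO (counting implicit H from valence).
  C: 11 × 12.011 = 132.121
  H: 15 × 1.008 = 15.120
  I: 1 × 126.904 = 126.904
  O: 1 × 15.999 = 15.999
Sum: 11×12.011 + 15×1.008 + 1×126.904 + 1×15.999 = 290.144 → 290.14 g/mol.

290.14 g/mol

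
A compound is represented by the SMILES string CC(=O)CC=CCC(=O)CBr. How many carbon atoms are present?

Count every carbon token in the SMILES (each C, including those in ring-closure positions and inside branches).
Carbon count: 8.

8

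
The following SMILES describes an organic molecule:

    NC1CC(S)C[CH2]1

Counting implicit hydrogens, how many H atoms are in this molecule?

11

Walk through each heavy atom and fill implicit hydrogens from standard valence (C 4, N 3, O 2, S 2, halogen 1):
  atom 1: N, bond orders sum to 1 (valence 3) → 2 H
  atom 2: C, bond orders sum to 3 (valence 4) → 1 H
  atom 3: C, bond orders sum to 2 (valence 4) → 2 H
  atom 4: C, bond orders sum to 3 (valence 4) → 1 H
  atom 5: S, bond orders sum to 1 (valence 2) → 1 H
  atom 6: C, bond orders sum to 2 (valence 4) → 2 H
  atom 7: C with explicit H count 2
Total hydrogens: 11.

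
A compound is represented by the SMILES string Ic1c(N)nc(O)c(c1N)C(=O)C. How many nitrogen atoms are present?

3

Scan the SMILES for N atoms (remember two-letter symbols like Cl and Br are single atoms).
Nitrogen count: 3.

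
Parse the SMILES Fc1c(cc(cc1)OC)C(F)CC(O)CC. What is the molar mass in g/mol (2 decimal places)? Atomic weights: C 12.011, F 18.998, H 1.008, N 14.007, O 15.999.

First, the molecular formula is C12H16F2O2 (counting implicit H from valence).
  C: 12 × 12.011 = 144.132
  F: 2 × 18.998 = 37.996
  H: 16 × 1.008 = 16.128
  O: 2 × 15.999 = 31.998
Sum: 12×12.011 + 2×18.998 + 16×1.008 + 2×15.999 = 230.254 → 230.25 g/mol.

230.25 g/mol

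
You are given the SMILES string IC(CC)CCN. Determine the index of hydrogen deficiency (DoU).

Degree of unsaturation = (number of rings) + (number of π bonds).
Ring closures in the SMILES: 0.
π bonds: none → 0 DoU from unsaturation.
Total DoU = 0 + 0 = 0.

0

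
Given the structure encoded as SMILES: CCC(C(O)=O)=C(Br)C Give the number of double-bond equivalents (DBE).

Molecular formula: C6H9BrO2.
DoU = (2C + 2 + N − H − X) / 2, where X is the halogen count and O/S are ignored.
    = (2·6 + 2 + 0 − 9 − 1) / 2 = 4 / 2 = 2.

2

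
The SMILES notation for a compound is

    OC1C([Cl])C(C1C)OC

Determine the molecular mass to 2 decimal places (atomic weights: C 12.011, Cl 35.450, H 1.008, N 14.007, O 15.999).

First, the molecular formula is C6H11ClO2 (counting implicit H from valence).
  C: 6 × 12.011 = 72.066
  Cl: 1 × 35.450 = 35.450
  H: 11 × 1.008 = 11.088
  O: 2 × 15.999 = 31.998
Sum: 6×12.011 + 1×35.450 + 11×1.008 + 2×15.999 = 150.602 → 150.60 g/mol.

150.60 g/mol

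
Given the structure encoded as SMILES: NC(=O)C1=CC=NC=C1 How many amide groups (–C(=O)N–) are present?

1

The amide motif appears at heavy-atom position 2 in the SMILES.
Amide count: 1.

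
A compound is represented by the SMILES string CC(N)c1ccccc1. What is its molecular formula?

Walk through each heavy atom and fill implicit hydrogens from standard valence (C 4, N 3, O 2, S 2, halogen 1); for lowercase aromatic atoms, an aromatic c carries 1 H when it has two neighbours and 0 H with three, and aromatic n carries 0 H:
  atom 1: C, bond orders sum to 1 (valence 4) → 3 H
  atom 2: C, bond orders sum to 3 (valence 4) → 1 H
  atom 3: N, bond orders sum to 1 (valence 3) → 2 H
  atom 4: aromatic c, 3 neighbours → 0 H
  atom 5: aromatic c, 2 neighbours → 1 H
  atom 6: aromatic c, 2 neighbours → 1 H
  atom 7: aromatic c, 2 neighbours → 1 H
  atom 8: aromatic c, 2 neighbours → 1 H
  atom 9: aromatic c, 2 neighbours → 1 H
Totals → C:8, H:11, N:1.

C8H11N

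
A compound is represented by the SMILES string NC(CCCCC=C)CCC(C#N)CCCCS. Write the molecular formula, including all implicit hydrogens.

C15H28N2S

Walk through each heavy atom and fill implicit hydrogens from standard valence (C 4, N 3, O 2, S 2, halogen 1):
  atom 1: N, bond orders sum to 1 (valence 3) → 2 H
  atom 2: C, bond orders sum to 3 (valence 4) → 1 H
  atom 3: C, bond orders sum to 2 (valence 4) → 2 H
  atom 4: C, bond orders sum to 2 (valence 4) → 2 H
  atom 5: C, bond orders sum to 2 (valence 4) → 2 H
  atom 6: C, bond orders sum to 2 (valence 4) → 2 H
  atom 7: C, bond orders sum to 3 (valence 4) → 1 H
  atom 8: C, bond orders sum to 2 (valence 4) → 2 H
  atom 9: C, bond orders sum to 2 (valence 4) → 2 H
  atom 10: C, bond orders sum to 2 (valence 4) → 2 H
  atom 11: C, bond orders sum to 3 (valence 4) → 1 H
  atom 12: C, bond orders sum to 4 (valence 4) → 0 H
  atom 13: N, bond orders sum to 3 (valence 3) → 0 H
  atom 14: C, bond orders sum to 2 (valence 4) → 2 H
  atom 15: C, bond orders sum to 2 (valence 4) → 2 H
  atom 16: C, bond orders sum to 2 (valence 4) → 2 H
  atom 17: C, bond orders sum to 2 (valence 4) → 2 H
  atom 18: S, bond orders sum to 1 (valence 2) → 1 H
Totals → C:15, H:28, N:2, S:1.
In Hill order: C15H28N2S.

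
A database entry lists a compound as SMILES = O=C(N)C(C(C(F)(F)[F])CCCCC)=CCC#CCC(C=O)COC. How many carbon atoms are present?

18

Count every carbon token in the SMILES (each C, including those in ring-closure positions and inside branches).
Carbon count: 18.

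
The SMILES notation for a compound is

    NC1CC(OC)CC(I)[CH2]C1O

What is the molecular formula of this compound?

C8H16INO2

Walk through each heavy atom and fill implicit hydrogens from standard valence (C 4, N 3, O 2, S 2, halogen 1):
  atom 1: N, bond orders sum to 1 (valence 3) → 2 H
  atom 2: C, bond orders sum to 3 (valence 4) → 1 H
  atom 3: C, bond orders sum to 2 (valence 4) → 2 H
  atom 4: C, bond orders sum to 3 (valence 4) → 1 H
  atom 5: O, bond orders sum to 2 (valence 2) → 0 H
  atom 6: C, bond orders sum to 1 (valence 4) → 3 H
  atom 7: C, bond orders sum to 2 (valence 4) → 2 H
  atom 8: C, bond orders sum to 3 (valence 4) → 1 H
  atom 9: I (halogen, monovalent) → 0 H
  atom 10: C with explicit H count 2
  atom 11: C, bond orders sum to 3 (valence 4) → 1 H
  atom 12: O, bond orders sum to 1 (valence 2) → 1 H
Totals → C:8, H:16, I:1, N:1, O:2.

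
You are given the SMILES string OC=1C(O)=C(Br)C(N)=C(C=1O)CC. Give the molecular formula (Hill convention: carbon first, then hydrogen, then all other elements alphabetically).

Walk through each heavy atom and fill implicit hydrogens from standard valence (C 4, N 3, O 2, S 2, halogen 1):
  atom 1: O, bond orders sum to 1 (valence 2) → 1 H
  atom 2: C, bond orders sum to 4 (valence 4) → 0 H
  atom 3: C, bond orders sum to 4 (valence 4) → 0 H
  atom 4: O, bond orders sum to 1 (valence 2) → 1 H
  atom 5: C, bond orders sum to 4 (valence 4) → 0 H
  atom 6: Br (halogen, monovalent) → 0 H
  atom 7: C, bond orders sum to 4 (valence 4) → 0 H
  atom 8: N, bond orders sum to 1 (valence 3) → 2 H
  atom 9: C, bond orders sum to 4 (valence 4) → 0 H
  atom 10: C, bond orders sum to 4 (valence 4) → 0 H
  atom 11: O, bond orders sum to 1 (valence 2) → 1 H
  atom 12: C, bond orders sum to 2 (valence 4) → 2 H
  atom 13: C, bond orders sum to 1 (valence 4) → 3 H
Totals → C:8, H:10, Br:1, N:1, O:3.

C8H10BrNO3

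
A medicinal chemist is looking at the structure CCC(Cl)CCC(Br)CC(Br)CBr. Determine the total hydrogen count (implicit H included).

16

Walk through each heavy atom and fill implicit hydrogens from standard valence (C 4, N 3, O 2, S 2, halogen 1):
  atom 1: C, bond orders sum to 1 (valence 4) → 3 H
  atom 2: C, bond orders sum to 2 (valence 4) → 2 H
  atom 3: C, bond orders sum to 3 (valence 4) → 1 H
  atom 4: Cl (halogen, monovalent) → 0 H
  atom 5: C, bond orders sum to 2 (valence 4) → 2 H
  atom 6: C, bond orders sum to 2 (valence 4) → 2 H
  atom 7: C, bond orders sum to 3 (valence 4) → 1 H
  atom 8: Br (halogen, monovalent) → 0 H
  atom 9: C, bond orders sum to 2 (valence 4) → 2 H
  atom 10: C, bond orders sum to 3 (valence 4) → 1 H
  atom 11: Br (halogen, monovalent) → 0 H
  atom 12: C, bond orders sum to 2 (valence 4) → 2 H
  atom 13: Br (halogen, monovalent) → 0 H
Total hydrogens: 16.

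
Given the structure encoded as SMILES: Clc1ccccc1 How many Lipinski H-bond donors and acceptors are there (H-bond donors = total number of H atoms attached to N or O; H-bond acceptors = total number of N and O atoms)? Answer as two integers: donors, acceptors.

0, 0

Donors: find every N or O and count the H atoms it carries.
  (no N or O atoms present)
Lipinski HBD = 0.
Acceptors: N atoms = 0, O atoms = 0 → HBA = 0.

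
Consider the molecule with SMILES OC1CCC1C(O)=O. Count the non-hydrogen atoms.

Every atom symbol written in the SMILES (organic subset) is one heavy atom; implicit H are not written.
Heavy atoms by element → C:5, O:3.
Total: 8.

8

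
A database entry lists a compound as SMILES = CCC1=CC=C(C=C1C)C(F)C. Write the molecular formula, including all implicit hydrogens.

C11H15F

Walk through each heavy atom and fill implicit hydrogens from standard valence (C 4, N 3, O 2, S 2, halogen 1):
  atom 1: C, bond orders sum to 1 (valence 4) → 3 H
  atom 2: C, bond orders sum to 2 (valence 4) → 2 H
  atom 3: C, bond orders sum to 4 (valence 4) → 0 H
  atom 4: C, bond orders sum to 3 (valence 4) → 1 H
  atom 5: C, bond orders sum to 3 (valence 4) → 1 H
  atom 6: C, bond orders sum to 4 (valence 4) → 0 H
  atom 7: C, bond orders sum to 3 (valence 4) → 1 H
  atom 8: C, bond orders sum to 4 (valence 4) → 0 H
  atom 9: C, bond orders sum to 1 (valence 4) → 3 H
  atom 10: C, bond orders sum to 3 (valence 4) → 1 H
  atom 11: F (halogen, monovalent) → 0 H
  atom 12: C, bond orders sum to 1 (valence 4) → 3 H
Totals → C:11, H:15, F:1.
In Hill order: C11H15F.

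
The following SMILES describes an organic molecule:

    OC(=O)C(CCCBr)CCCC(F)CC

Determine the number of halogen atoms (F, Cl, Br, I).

2

Halogen atoms appear at heavy-atom positions 8, 13 (1×Br, 1×F).
Other groups present: 1 carboxylic acid.
Halogen count: 2.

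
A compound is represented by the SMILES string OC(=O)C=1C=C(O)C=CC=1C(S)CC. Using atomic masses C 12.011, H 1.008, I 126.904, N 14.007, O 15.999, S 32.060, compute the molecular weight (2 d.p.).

212.26 g/mol

First, the molecular formula is C10H12O3S (counting implicit H from valence).
  C: 10 × 12.011 = 120.110
  H: 12 × 1.008 = 12.096
  O: 3 × 15.999 = 47.997
  S: 1 × 32.060 = 32.060
Sum: 10×12.011 + 12×1.008 + 3×15.999 + 1×32.060 = 212.263 → 212.26 g/mol.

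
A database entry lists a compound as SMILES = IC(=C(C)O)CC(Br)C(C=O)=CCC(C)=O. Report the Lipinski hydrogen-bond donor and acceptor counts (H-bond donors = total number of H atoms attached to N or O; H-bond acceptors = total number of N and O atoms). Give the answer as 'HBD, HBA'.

Donors: find every N or O and count the H atoms it carries.
  atom 5 (O): bond orders sum to 1 → 1 H
  atom 11 (O): bond orders sum to 2 → 0 H
  atom 16 (O): bond orders sum to 2 → 0 H
Lipinski HBD = 1.
Acceptors: N atoms = 0, O atoms = 3 → HBA = 3.

1, 3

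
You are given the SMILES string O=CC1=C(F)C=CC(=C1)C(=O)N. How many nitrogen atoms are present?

Scan the SMILES for N atoms (remember two-letter symbols like Cl and Br are single atoms).
Nitrogen count: 1.

1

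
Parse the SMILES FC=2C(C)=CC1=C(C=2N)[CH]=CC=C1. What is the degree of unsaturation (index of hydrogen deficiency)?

7

Molecular formula: C11H10FN.
DoU = (2C + 2 + N − H − X) / 2, where X is the halogen count and O/S are ignored.
    = (2·11 + 2 + 1 − 10 − 1) / 2 = 14 / 2 = 7.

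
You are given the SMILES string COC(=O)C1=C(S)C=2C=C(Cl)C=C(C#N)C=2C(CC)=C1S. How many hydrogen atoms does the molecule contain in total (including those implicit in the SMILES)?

Walk through each heavy atom and fill implicit hydrogens from standard valence (C 4, N 3, O 2, S 2, halogen 1):
  atom 1: C, bond orders sum to 1 (valence 4) → 3 H
  atom 2: O, bond orders sum to 2 (valence 2) → 0 H
  atom 3: C, bond orders sum to 4 (valence 4) → 0 H
  atom 4: O, bond orders sum to 2 (valence 2) → 0 H
  atom 5: C, bond orders sum to 4 (valence 4) → 0 H
  atom 6: C, bond orders sum to 4 (valence 4) → 0 H
  atom 7: S, bond orders sum to 1 (valence 2) → 1 H
  atom 8: C, bond orders sum to 4 (valence 4) → 0 H
  atom 9: C, bond orders sum to 3 (valence 4) → 1 H
  atom 10: C, bond orders sum to 4 (valence 4) → 0 H
  atom 11: Cl (halogen, monovalent) → 0 H
  atom 12: C, bond orders sum to 3 (valence 4) → 1 H
  atom 13: C, bond orders sum to 4 (valence 4) → 0 H
  atom 14: C, bond orders sum to 4 (valence 4) → 0 H
  atom 15: N, bond orders sum to 3 (valence 3) → 0 H
  atom 16: C, bond orders sum to 4 (valence 4) → 0 H
  atom 17: C, bond orders sum to 4 (valence 4) → 0 H
  atom 18: C, bond orders sum to 2 (valence 4) → 2 H
  atom 19: C, bond orders sum to 1 (valence 4) → 3 H
  atom 20: C, bond orders sum to 4 (valence 4) → 0 H
  atom 21: S, bond orders sum to 1 (valence 2) → 1 H
Total hydrogens: 12.

12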